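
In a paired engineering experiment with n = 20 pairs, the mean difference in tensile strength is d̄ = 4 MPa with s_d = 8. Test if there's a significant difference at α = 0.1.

t = d̄/(s_d/√n) = 4/(8/√20) = 2.236. df = 19, critical t = ±1.729. Reject H₀.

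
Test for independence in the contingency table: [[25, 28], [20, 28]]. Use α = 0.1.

χ² = 0.309. df = 1, critical = 2.706. Fail to reject H₀. No evidence of dependence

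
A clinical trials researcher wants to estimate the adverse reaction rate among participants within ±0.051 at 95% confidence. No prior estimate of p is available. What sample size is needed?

Conservative approach: use p = 0.5 (maximizes p(1-p) = 0.25). n = z²(0.25)/E² = 1.96²×0.25/0.051² = 369.2 → n = 370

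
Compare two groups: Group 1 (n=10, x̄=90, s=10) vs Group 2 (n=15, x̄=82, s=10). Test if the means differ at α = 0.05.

Pooled sp = 10.0. t = 1.96, df = 23. Critical t = ±2.069. Fail to reject H₀.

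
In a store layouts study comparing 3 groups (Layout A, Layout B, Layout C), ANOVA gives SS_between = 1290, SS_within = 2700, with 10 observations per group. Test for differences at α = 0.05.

df_between = 2, df_within = 27. F = MS_between/MS_within = 645.0/100.0 = 6.45. F_crit ≈ 3.354. Reject H₀. At least one mean differs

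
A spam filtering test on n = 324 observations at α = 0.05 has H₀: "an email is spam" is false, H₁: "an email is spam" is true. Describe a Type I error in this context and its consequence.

Type I error: rejecting H₀ when it is true — concluding that an email is spam when in fact it is not. Consequence: a legitimate email is sent to the spam folder and the user misses it.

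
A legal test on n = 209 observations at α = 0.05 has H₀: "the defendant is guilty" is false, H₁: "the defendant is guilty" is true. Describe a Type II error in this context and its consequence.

Type II error: failing to reject H₀ when it is false — concluding that the defendant is guilty is not supported when in fact it is. Consequence: acquitting a guilty person.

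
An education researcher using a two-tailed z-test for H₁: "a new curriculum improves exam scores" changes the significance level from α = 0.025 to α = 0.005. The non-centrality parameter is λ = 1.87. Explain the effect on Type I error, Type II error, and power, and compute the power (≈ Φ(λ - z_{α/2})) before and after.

Decreasing α from 0.025 to 0.005:
• Type I error rate decreases (α is the Type I rate by definition).
• Critical value moves from z_{α/2} = 2.241 to 2.807, so power = Φ(λ - z_{α/2}) goes from Φ(1.87 - 2.241) = 0.355 to Φ(1.87 - 2.807) = 0.174.
• Type II error rate β = 1 - power therefore increases (0.645 → 0.826).
Appropriate when false positives are costly — here, adopting a curriculum that gives no real benefit — disruption for nothing.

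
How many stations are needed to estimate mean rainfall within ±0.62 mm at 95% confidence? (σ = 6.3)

n = (z*σ/E)² = (1.96×6.3/0.62)² = 396.7 → n = 397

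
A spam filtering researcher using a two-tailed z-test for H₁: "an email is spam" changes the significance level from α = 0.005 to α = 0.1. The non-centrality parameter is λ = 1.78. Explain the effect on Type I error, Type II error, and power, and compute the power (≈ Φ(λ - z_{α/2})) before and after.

Increasing α from 0.005 to 0.1:
• Type I error rate increases (α is the Type I rate by definition).
• Critical value moves from z_{α/2} = 2.807 to 1.645, so power = Φ(λ - z_{α/2}) goes from Φ(1.78 - 2.807) = 0.152 to Φ(1.78 - 1.645) = 0.554.
• Type II error rate β = 1 - power therefore decreases (0.848 → 0.446).
Appropriate when false negatives are costly — here, a spam email lands in the inbox.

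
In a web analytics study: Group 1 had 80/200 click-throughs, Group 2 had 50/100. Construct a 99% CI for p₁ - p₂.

p̂₁ = 0.4, p̂₂ = 0.5. Difference = -0.1. CI = (-0.257, 0.057)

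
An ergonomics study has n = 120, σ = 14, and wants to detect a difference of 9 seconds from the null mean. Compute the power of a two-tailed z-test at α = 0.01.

SE = σ/√n = 14/√120 = 1.278. Non-centrality λ = d/SE = 9/1.278 = 7.042. Power ≈ Φ(λ - z_{α/2}) = Φ(7.042 - 2.576) = Φ(4.466) = 1.0.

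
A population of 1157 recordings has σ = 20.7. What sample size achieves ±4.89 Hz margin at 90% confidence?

Without FPC: n₀ = (1.645×20.7/4.89)² = 48.49. With FPC: n = n₀N/(n₀+N-1) = 46.6 → n = 47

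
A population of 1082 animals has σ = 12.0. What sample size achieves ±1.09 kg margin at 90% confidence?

Without FPC: n₀ = (1.645×12.0/1.09)² = 327.975. With FPC: n = n₀N/(n₀+N-1) = 251.9 → n = 252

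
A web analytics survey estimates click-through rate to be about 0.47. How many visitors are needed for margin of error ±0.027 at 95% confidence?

n = z²p(1-p)/E² = 1.96²×0.47×0.53/0.027² = 1312.7 → n = 1313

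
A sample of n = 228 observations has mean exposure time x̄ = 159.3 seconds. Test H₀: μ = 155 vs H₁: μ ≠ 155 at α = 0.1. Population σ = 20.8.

z = (x̄ - μ₀)/(σ/√n) = (159.3 - 155)/(20.8/√228) = 3.122. Critical value: ±1.645. Since |3.122| > 1.645, Reject H₀.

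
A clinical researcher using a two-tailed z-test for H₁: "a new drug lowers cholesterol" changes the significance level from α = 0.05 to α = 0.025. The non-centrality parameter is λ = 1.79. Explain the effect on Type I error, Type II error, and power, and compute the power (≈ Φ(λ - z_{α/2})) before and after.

Decreasing α from 0.05 to 0.025:
• Type I error rate decreases (α is the Type I rate by definition).
• Critical value moves from z_{α/2} = 1.96 to 2.241, so power = Φ(λ - z_{α/2}) goes from Φ(1.79 - 1.96) = 0.433 to Φ(1.79 - 2.241) = 0.326.
• Type II error rate β = 1 - power therefore increases (0.567 → 0.674).
Appropriate when false positives are costly — here, approving an ineffective drug — patients take a useless medication and may skip effective alternatives.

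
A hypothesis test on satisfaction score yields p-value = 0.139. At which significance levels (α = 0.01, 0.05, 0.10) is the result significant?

p = 0.139. Not significant at any of the given levels.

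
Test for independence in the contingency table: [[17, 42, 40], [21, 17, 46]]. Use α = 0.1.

χ² = 10.272. df = 2, critical = 4.605. Reject H₀. Variables are dependent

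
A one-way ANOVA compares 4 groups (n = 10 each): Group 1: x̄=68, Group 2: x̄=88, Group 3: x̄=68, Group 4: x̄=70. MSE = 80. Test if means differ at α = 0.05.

Grand mean = 73.5. SS_between = 2830.0, MS_between = 943.33. F = 11.792, F_crit ≈ 2.866. Reject H₀.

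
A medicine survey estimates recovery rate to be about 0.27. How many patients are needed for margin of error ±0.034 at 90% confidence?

n = z²p(1-p)/E² = 1.645²×0.27×0.73/0.034² = 461.4 → n = 462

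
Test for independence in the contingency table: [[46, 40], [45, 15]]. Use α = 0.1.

χ² = 6.965. df = 1, critical = 2.706. Reject H₀. Variables are dependent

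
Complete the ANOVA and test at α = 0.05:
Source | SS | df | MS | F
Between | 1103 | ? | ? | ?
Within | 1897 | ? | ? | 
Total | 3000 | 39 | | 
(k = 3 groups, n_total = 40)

df_between = 2, df_within = 37. MS_between = 551.5, MS_within = 51.27. F = 10.757, F_crit ≈ 3.252. Reject H₀.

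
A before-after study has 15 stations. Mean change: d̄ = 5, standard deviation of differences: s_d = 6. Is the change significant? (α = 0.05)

t = d̄/(s_d/√n) = 5/(6/√15) = 3.227. df = 14, critical t = ±2.145. Reject H₀.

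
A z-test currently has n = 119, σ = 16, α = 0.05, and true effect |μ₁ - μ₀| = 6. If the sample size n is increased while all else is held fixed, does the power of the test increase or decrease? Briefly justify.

Power increases: a larger n shrinks the standard error σ/√n, moving the sampling distribution under H₁ further from the critical value.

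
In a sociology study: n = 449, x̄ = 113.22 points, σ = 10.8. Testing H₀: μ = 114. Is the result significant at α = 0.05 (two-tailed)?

z = (113.22 - 114)/(10.8/√449) = -1.53. Since |z| ≤ 1.96, not significant at α = 0.05.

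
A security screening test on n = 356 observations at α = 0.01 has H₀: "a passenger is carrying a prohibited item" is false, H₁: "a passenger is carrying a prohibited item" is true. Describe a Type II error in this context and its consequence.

Type II error: failing to reject H₀ when it is false — concluding that a passenger is carrying a prohibited item is not supported when in fact it is. Consequence: letting a prohibited item through — security breach.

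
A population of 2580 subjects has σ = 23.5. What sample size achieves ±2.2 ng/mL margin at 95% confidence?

Without FPC: n₀ = (1.96×23.5/2.2)² = 438.331. With FPC: n = n₀N/(n₀+N-1) = 374.8 → n = 375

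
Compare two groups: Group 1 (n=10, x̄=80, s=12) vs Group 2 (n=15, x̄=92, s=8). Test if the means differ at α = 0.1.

Pooled sp = 9.76. t = -3.011, df = 23. Critical t = ±1.714. Reject H₀.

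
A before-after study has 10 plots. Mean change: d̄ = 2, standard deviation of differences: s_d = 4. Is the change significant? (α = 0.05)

t = d̄/(s_d/√n) = 2/(4/√10) = 1.581. df = 9, critical t = ±2.262. Fail to reject H₀.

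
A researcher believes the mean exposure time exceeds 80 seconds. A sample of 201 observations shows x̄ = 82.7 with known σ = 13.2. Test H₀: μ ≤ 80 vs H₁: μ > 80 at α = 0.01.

z = 2.9. Critical value: 2.33. Reject H₀.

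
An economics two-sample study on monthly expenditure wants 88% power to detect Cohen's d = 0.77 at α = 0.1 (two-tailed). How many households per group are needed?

z_{α/2} = 1.645, z_β = Φ⁻¹(0.88) = 1.175. For medium effect (d = 0.77): n per group = 2(z_{α/2} + z_β)²/d² = 2(1.645 + 1.175)²/0.77² = 26.8 → 27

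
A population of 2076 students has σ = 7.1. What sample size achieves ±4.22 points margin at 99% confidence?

Without FPC: n₀ = (2.576×7.1/4.22)² = 18.784. With FPC: n = n₀N/(n₀+N-1) = 18.6 → n = 19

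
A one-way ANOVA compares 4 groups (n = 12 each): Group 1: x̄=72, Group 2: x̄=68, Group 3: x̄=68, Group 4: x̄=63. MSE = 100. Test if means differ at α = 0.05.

Grand mean = 67.75. SS_between = 489.0, MS_between = 163.0. F = 1.63, F_crit ≈ 2.816. Fail to reject H₀.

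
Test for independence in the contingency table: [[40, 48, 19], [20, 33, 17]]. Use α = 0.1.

χ² = 1.904. df = 2, critical = 4.605. Fail to reject H₀. No evidence of dependence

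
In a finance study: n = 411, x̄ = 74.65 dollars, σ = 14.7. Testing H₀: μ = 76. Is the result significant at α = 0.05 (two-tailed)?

z = (74.65 - 76)/(14.7/√411) = -1.862. Since |z| ≤ 1.96, not significant at α = 0.05.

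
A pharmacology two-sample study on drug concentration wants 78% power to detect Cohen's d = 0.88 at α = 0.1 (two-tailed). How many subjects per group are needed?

z_{α/2} = 1.645, z_β = Φ⁻¹(0.78) = 0.772. For large effect (d = 0.88): n per group = 2(z_{α/2} + z_β)²/d² = 2(1.645 + 0.772)²/0.88² = 15.1 → 16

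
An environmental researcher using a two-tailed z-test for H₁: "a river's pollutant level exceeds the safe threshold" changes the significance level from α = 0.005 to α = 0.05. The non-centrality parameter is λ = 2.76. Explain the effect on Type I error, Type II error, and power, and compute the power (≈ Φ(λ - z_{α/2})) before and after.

Increasing α from 0.005 to 0.05:
• Type I error rate increases (α is the Type I rate by definition).
• Critical value moves from z_{α/2} = 2.807 to 1.96, so power = Φ(λ - z_{α/2}) goes from Φ(2.76 - 2.807) = 0.481 to Φ(2.76 - 1.96) = 0.788.
• Type II error rate β = 1 - power therefore decreases (0.519 → 0.212).
Appropriate when false negatives are costly — here, allowing unsafe pollution to continue.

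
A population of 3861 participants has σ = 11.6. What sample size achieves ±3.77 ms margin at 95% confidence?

Without FPC: n₀ = (1.96×11.6/3.77)² = 36.37. With FPC: n = n₀N/(n₀+N-1) = 36.04 → n = 37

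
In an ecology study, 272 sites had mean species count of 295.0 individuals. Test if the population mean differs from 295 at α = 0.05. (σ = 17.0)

z = (x̄ - μ₀)/(σ/√n) = (295.0 - 295)/(17.0/√272) = 0.0. Critical value: ±1.96. Since |0.0| ≤ 1.96, Fail to reject H₀.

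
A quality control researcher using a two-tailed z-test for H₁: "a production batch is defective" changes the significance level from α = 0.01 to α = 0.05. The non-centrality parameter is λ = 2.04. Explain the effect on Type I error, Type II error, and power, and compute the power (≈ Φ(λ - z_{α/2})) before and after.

Increasing α from 0.01 to 0.05:
• Type I error rate increases (α is the Type I rate by definition).
• Critical value moves from z_{α/2} = 2.576 to 1.96, so power = Φ(λ - z_{α/2}) goes from Φ(2.04 - 2.576) = 0.296 to Φ(2.04 - 1.96) = 0.532.
• Type II error rate β = 1 - power therefore decreases (0.704 → 0.468).
Appropriate when false negatives are costly — here, shipping a defective batch — faulty products reach customers.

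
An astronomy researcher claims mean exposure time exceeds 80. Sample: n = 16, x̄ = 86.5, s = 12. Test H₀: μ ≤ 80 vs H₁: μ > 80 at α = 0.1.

t = (86.5 - 80)/(12/√16) = 2.167, df = 15. Critical t = 1.341. Reject H₀.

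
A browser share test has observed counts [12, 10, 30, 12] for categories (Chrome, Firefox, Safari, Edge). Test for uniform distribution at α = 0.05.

Expected = 16 each. χ² = Σ(O-E)²/E = 16.5. df = 3, critical value = 7.815. Reject H₀.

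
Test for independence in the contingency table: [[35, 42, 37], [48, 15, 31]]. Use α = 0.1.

χ² = 13.557. df = 2, critical = 4.605. Reject H₀. Variables are dependent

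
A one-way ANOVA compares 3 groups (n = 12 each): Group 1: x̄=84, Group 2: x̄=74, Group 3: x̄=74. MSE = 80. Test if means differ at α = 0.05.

Grand mean = 77.33. SS_between = 800.0, MS_between = 400.0. F = 5.0, F_crit ≈ 3.285. Reject H₀.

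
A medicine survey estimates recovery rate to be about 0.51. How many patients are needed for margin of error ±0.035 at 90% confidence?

n = z²p(1-p)/E² = 1.645²×0.51×0.49/0.035² = 552.03 → n = 553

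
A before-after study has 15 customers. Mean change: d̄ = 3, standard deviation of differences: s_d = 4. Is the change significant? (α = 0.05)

t = d̄/(s_d/√n) = 3/(4/√15) = 2.905. df = 14, critical t = ±2.145. Reject H₀.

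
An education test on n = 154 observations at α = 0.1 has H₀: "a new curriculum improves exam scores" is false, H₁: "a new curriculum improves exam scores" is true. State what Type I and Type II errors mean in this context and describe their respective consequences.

Type I (false positive): concluding that a new curriculum improves exam scores when it is not — adopting a curriculum that gives no real benefit — disruption for nothing. Type II (false negative): failing to conclude that a new curriculum improves exam scores when it is — keeping the old curriculum when the new one would have helped students. Which is costlier depends on domain priorities and is a judgement call rather than a statistical fact.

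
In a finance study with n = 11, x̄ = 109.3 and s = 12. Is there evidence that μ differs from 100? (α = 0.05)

t = (x̄ - μ₀)/(s/√n) = (109.3 - 100)/(12/√11) = 2.57. df = 10, critical t = ±2.228. Reject H₀.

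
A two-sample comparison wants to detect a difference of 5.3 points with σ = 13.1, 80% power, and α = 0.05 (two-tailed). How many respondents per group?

n per group = 2(z_α/2 + z_β)²σ²/d² = 2×(1.96 + 0.84)²×13.1²/5.3² = 95.8 → n = 96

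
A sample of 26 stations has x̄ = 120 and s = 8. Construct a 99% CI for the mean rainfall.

CI = x̄ ± t*(s/√n) = 120 ± 2.787(8/√26) = (115.63, 124.37)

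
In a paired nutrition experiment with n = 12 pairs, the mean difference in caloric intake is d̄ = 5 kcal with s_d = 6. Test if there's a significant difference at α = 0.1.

t = d̄/(s_d/√n) = 5/(6/√12) = 2.887. df = 11, critical t = ±1.796. Reject H₀.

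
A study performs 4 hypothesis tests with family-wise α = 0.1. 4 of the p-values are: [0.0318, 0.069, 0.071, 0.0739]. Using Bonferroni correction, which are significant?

Bonferroni α = 0.1/4 = 0.025. None of the given p-values are significant.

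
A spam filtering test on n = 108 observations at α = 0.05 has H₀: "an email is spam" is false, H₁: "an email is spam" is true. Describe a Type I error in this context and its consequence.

Type I error: rejecting H₀ when it is true — concluding that an email is spam when in fact it is not. Consequence: a legitimate email is sent to the spam folder and the user misses it.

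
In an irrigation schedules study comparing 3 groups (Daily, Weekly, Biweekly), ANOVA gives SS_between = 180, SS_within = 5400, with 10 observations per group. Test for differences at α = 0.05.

df_between = 2, df_within = 27. F = MS_between/MS_within = 90.0/200.0 = 0.45. F_crit ≈ 3.354. Fail to reject H₀.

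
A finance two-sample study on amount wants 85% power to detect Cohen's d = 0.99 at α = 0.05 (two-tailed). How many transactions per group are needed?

z_{α/2} = 1.96, z_β = Φ⁻¹(0.85) = 1.036. For large effect (d = 0.99): n per group = 2(z_{α/2} + z_β)²/d² = 2(1.96 + 1.036)²/0.99² = 18.3 → 19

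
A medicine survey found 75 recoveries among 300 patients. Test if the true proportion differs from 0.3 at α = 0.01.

p̂ = 0.25, p₀ = 0.3. z = (p̂ - p₀)/√(p₀(1-p₀)/n) = -1.89. Critical: ±2.576. Fail to reject H₀.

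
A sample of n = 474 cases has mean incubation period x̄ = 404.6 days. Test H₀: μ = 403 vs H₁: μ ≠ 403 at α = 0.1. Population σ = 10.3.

z = (x̄ - μ₀)/(σ/√n) = (404.6 - 403)/(10.3/√474) = 3.382. Critical value: ±1.645. Since |3.382| > 1.645, Reject H₀.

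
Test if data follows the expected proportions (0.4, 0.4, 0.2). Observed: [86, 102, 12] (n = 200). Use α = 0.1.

Expected: [80.0, 80.0, 40.0]. χ² = 26.1. df = 2, critical = 4.605. Reject H₀.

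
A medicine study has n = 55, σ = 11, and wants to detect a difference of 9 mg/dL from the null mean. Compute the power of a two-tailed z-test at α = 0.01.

SE = σ/√n = 11/√55 = 1.483. Non-centrality λ = d/SE = 9/1.483 = 6.068. Power ≈ Φ(λ - z_{α/2}) = Φ(6.068 - 2.576) = Φ(3.492) = 1.0.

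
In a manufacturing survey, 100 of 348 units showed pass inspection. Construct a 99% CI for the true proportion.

p̂ = 0.287. CI = p̂ ± z*√(p̂(1-p̂)/n) = (0.225, 0.35)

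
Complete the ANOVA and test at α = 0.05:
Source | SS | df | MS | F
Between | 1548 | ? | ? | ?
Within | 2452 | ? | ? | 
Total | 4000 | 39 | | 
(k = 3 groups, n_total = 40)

df_between = 2, df_within = 37. MS_between = 774.0, MS_within = 66.27. F = 11.679, F_crit ≈ 3.252. Reject H₀.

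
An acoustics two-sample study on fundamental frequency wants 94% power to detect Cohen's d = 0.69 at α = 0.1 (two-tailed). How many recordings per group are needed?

z_{α/2} = 1.645, z_β = Φ⁻¹(0.94) = 1.555. For medium effect (d = 0.69): n per group = 2(z_{α/2} + z_β)²/d² = 2(1.645 + 1.555)²/0.69² = 43.02 → 44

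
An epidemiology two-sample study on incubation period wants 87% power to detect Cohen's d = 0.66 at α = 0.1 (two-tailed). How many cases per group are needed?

z_{α/2} = 1.645, z_β = Φ⁻¹(0.87) = 1.126. For medium effect (d = 0.66): n per group = 2(z_{α/2} + z_β)²/d² = 2(1.645 + 1.126)²/0.66² = 35.3 → 36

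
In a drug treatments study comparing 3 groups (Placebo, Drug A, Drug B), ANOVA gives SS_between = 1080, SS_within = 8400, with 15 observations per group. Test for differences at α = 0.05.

df_between = 2, df_within = 42. F = MS_between/MS_within = 540.0/200.0 = 2.7. F_crit ≈ 3.22. Fail to reject H₀.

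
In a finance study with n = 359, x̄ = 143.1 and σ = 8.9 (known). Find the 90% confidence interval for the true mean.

CI = x̄ ± z*(σ/√n) = 143.1 ± 1.645(8.9/√359) = 143.1 ± 0.77 = (142.33, 143.87)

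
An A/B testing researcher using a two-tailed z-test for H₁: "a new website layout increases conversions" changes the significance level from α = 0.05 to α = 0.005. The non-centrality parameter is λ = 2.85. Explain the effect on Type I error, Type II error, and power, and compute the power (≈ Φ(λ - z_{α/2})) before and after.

Decreasing α from 0.05 to 0.005:
• Type I error rate decreases (α is the Type I rate by definition).
• Critical value moves from z_{α/2} = 1.96 to 2.807, so power = Φ(λ - z_{α/2}) goes from Φ(2.85 - 1.96) = 0.813 to Φ(2.85 - 2.807) = 0.517.
• Type II error rate β = 1 - power therefore increases (0.187 → 0.483).
Appropriate when false positives are costly — here, rolling out a layout that doesn't actually help — wasted engineering effort.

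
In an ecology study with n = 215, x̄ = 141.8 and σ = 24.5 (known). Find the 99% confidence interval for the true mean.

CI = x̄ ± z*(σ/√n) = 141.8 ± 2.576(24.5/√215) = 141.8 ± 4.3 = (137.5, 146.1)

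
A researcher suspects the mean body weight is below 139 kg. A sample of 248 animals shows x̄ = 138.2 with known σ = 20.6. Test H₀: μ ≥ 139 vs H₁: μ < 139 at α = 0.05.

z = -0.612. Critical value: -1.645. Fail to reject H₀.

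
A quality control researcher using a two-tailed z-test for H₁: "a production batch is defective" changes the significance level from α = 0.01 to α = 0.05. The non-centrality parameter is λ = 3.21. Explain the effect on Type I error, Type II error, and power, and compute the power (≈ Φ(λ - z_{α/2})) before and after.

Increasing α from 0.01 to 0.05:
• Type I error rate increases (α is the Type I rate by definition).
• Critical value moves from z_{α/2} = 2.576 to 1.96, so power = Φ(λ - z_{α/2}) goes from Φ(3.21 - 2.576) = 0.737 to Φ(3.21 - 1.96) = 0.894.
• Type II error rate β = 1 - power therefore decreases (0.263 → 0.106).
Appropriate when false negatives are costly — here, shipping a defective batch — faulty products reach customers.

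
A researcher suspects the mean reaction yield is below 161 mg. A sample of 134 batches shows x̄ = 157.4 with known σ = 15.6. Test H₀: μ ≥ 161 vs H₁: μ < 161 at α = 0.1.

z = -2.671. Critical value: -1.28. Reject H₀.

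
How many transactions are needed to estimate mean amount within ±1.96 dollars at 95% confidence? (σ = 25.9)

n = (z*σ/E)² = (1.96×25.9/1.96)² = 670.8 → n = 671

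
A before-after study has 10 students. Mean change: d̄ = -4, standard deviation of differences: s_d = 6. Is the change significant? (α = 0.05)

t = d̄/(s_d/√n) = -4/(6/√10) = -2.108. df = 9, critical t = ±2.262. Fail to reject H₀.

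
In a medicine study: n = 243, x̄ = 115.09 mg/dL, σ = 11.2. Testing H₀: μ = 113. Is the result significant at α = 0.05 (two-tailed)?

z = (115.09 - 113)/(11.2/√243) = 2.909. Since |z| > 1.96, significant at α = 0.05.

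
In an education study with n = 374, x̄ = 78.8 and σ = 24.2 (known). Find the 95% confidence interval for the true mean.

CI = x̄ ± z*(σ/√n) = 78.8 ± 1.96(24.2/√374) = 78.8 ± 2.45 = (76.35, 81.25)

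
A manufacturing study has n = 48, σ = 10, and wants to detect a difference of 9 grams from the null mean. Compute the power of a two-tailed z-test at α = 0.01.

SE = σ/√n = 10/√48 = 1.443. Non-centrality λ = d/SE = 9/1.443 = 6.235. Power ≈ Φ(λ - z_{α/2}) = Φ(6.235 - 2.576) = Φ(3.659) = 1.0.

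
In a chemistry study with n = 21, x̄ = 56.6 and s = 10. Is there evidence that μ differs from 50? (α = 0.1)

t = (x̄ - μ₀)/(s/√n) = (56.6 - 50)/(10/√21) = 3.024. df = 20, critical t = ±1.725. Reject H₀.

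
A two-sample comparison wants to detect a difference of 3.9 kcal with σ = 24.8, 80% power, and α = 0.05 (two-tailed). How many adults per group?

n per group = 2(z_α/2 + z_β)²σ²/d² = 2×(1.96 + 0.84)²×24.8²/3.9² = 634.05 → n = 635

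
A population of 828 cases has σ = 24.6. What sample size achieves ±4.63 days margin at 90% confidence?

Without FPC: n₀ = (1.645×24.6/4.63)² = 76.391. With FPC: n = n₀N/(n₀+N-1) = 70.02 → n = 71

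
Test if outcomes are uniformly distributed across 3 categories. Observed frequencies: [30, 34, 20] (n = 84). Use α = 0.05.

Expected = 28 each. χ² = Σ(O-E)²/E = 3.714. df = 2, critical value = 5.991. Fail to reject H₀.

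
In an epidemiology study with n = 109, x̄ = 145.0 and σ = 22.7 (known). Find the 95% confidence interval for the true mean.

CI = x̄ ± z*(σ/√n) = 145.0 ± 1.96(22.7/√109) = 145.0 ± 4.26 = (140.74, 149.26)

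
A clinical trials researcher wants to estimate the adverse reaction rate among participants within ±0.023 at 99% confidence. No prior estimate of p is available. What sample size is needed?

Conservative approach: use p = 0.5 (maximizes p(1-p) = 0.25). n = z²(0.25)/E² = 2.576²×0.25/0.023² = 3136.0 → n = 3136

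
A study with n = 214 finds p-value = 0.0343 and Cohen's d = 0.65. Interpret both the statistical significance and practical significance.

Statistically significant (p = 0.0343 < 0.05). Cohen's d = 0.65 indicates a medium effect size. Both statistical and practical significance should be considered.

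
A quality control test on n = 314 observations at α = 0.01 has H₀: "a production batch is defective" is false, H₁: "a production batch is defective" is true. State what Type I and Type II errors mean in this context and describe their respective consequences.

Type I (false positive): concluding that a production batch is defective when it is not — scrapping a good batch — wasted material and cost for no reason. Type II (false negative): failing to conclude that a production batch is defective when it is — shipping a defective batch — faulty products reach customers. Which is costlier depends on domain priorities and is a judgement call rather than a statistical fact.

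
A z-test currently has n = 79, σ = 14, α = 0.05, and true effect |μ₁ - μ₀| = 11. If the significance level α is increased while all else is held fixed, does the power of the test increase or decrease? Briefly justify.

Power increases: a larger α lowers the critical value, so more of the H₁ sampling distribution falls in the rejection region.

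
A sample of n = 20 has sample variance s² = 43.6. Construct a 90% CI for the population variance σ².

df = 19. χ²_{0.05} = 30.144, χ²_{0.95} = 10.117. CI for σ² = ((n-1)s²/χ²_{α/2}, (n-1)s²/χ²_{1-α/2}) = (19·43.6/30.144, 19·43.6/10.117) = (27.48, 81.88)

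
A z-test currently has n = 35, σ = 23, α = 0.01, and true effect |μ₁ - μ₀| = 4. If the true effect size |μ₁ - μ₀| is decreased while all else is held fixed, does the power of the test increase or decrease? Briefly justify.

Power decreases: a smaller true effect decreases the non-centrality λ = |μ₁ - μ₀|/(σ/√n).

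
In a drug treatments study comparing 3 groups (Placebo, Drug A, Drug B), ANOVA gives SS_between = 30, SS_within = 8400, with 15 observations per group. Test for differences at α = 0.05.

df_between = 2, df_within = 42. F = MS_between/MS_within = 15.0/200.0 = 0.075. F_crit ≈ 3.22. Fail to reject H₀.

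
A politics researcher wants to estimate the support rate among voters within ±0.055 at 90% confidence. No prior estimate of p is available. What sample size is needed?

Conservative approach: use p = 0.5 (maximizes p(1-p) = 0.25). n = z²(0.25)/E² = 1.645²×0.25/0.055² = 223.6 → n = 224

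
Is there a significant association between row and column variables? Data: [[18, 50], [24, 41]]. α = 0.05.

χ² = 1.68. df = 1, critical = 3.841. Fail to reject H₀. No evidence of dependence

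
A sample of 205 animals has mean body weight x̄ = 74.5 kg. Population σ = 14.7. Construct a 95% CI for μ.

CI = x̄ ± z*(σ/√n) = 74.5 ± 1.96(14.7/√205) = 74.5 ± 2.01 = (72.49, 76.51)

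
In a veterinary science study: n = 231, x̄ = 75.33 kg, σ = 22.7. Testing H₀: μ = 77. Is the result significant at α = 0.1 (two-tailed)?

z = (75.33 - 77)/(22.7/√231) = -1.118. Since |z| ≤ 1.645, not significant at α = 0.1.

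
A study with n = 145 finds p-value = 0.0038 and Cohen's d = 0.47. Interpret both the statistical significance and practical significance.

Statistically significant (p = 0.0038 < 0.05). Cohen's d = 0.47 indicates a small effect size. Both statistical and practical significance should be considered.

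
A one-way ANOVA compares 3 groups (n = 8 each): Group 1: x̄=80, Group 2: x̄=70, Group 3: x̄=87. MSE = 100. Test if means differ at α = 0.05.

Grand mean = 79.0. SS_between = 1168.0, MS_between = 584.0. F = 5.84, F_crit ≈ 3.467. Reject H₀.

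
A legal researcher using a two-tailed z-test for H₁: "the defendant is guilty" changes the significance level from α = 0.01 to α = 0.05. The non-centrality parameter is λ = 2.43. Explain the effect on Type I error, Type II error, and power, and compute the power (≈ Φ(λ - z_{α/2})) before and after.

Increasing α from 0.01 to 0.05:
• Type I error rate increases (α is the Type I rate by definition).
• Critical value moves from z_{α/2} = 2.576 to 1.96, so power = Φ(λ - z_{α/2}) goes from Φ(2.43 - 2.576) = 0.442 to Φ(2.43 - 1.96) = 0.681.
• Type II error rate β = 1 - power therefore decreases (0.558 → 0.319).
Appropriate when false negatives are costly — here, acquitting a guilty person.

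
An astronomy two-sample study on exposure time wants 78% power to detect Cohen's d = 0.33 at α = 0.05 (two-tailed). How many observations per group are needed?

z_{α/2} = 1.96, z_β = Φ⁻¹(0.78) = 0.772. For small effect (d = 0.33): n per group = 2(z_{α/2} + z_β)²/d² = 2(1.96 + 0.772)²/0.33² = 137.1 → 138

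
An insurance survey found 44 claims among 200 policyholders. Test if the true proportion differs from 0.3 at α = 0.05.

p̂ = 0.22, p₀ = 0.3. z = (p̂ - p₀)/√(p₀(1-p₀)/n) = -2.469. Critical: ±1.96. Reject H₀.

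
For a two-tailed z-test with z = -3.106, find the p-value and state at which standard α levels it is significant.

p = 2·P(Z > |-3.106|) = 2·(1 - Φ(3.106)) ≈ 0.0019. Significant at α = 0.1; Significant at α = 0.05; Significant at α = 0.01.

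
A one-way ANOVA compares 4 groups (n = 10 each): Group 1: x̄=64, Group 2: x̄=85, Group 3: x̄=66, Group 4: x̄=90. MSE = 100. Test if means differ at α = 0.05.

Grand mean = 76.25. SS_between = 5207.5, MS_between = 1735.83. F = 17.358, F_crit ≈ 2.866. Reject H₀.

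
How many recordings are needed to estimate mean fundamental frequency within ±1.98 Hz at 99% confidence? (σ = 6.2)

n = (z*σ/E)² = (2.576×6.2/1.98)² = 65.1 → n = 66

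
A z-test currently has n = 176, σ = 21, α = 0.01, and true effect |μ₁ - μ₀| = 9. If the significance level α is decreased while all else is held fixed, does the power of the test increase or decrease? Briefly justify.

Power decreases: a smaller α raises the critical value, so less of the H₁ sampling distribution falls in the rejection region.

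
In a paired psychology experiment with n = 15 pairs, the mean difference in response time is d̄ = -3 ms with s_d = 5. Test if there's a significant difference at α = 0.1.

t = d̄/(s_d/√n) = -3/(5/√15) = -2.324. df = 14, critical t = ±1.761. Reject H₀.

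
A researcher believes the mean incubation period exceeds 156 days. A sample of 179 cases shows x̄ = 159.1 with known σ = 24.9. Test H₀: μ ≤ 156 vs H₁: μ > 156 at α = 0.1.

z = 1.666. Critical value: 1.28. Reject H₀.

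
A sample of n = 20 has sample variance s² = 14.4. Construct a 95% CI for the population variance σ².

df = 19. χ²_{0.025} = 32.852, χ²_{0.975} = 8.907. CI for σ² = ((n-1)s²/χ²_{α/2}, (n-1)s²/χ²_{1-α/2}) = (19·14.4/32.852, 19·14.4/8.907) = (8.33, 30.72)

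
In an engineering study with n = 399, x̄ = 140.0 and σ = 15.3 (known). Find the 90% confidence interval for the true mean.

CI = x̄ ± z*(σ/√n) = 140.0 ± 1.645(15.3/√399) = 140.0 ± 1.26 = (138.74, 141.26)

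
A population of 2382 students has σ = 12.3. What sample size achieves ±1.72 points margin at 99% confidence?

Without FPC: n₀ = (2.576×12.3/1.72)² = 339.348. With FPC: n = n₀N/(n₀+N-1) = 297.1 → n = 298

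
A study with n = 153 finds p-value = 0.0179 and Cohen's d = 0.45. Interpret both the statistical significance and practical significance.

Statistically significant (p = 0.0179 < 0.05). Cohen's d = 0.45 indicates a small effect size. Both statistical and practical significance should be considered.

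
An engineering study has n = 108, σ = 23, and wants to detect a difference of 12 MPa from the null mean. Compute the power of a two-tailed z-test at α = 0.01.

SE = σ/√n = 23/√108 = 2.213. Non-centrality λ = d/SE = 12/2.213 = 5.422. Power ≈ Φ(λ - z_{α/2}) = Φ(5.422 - 2.576) = Φ(2.846) = 0.998.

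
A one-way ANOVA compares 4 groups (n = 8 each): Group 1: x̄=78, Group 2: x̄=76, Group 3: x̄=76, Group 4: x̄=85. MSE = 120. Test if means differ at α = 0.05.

Grand mean = 78.75. SS_between = 438.0, MS_between = 146.0. F = 1.217, F_crit ≈ 2.947. Fail to reject H₀.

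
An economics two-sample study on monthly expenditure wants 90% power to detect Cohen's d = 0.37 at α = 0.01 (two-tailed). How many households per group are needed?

z_{α/2} = 2.576, z_β = Φ⁻¹(0.9) = 1.282. For small effect (d = 0.37): n per group = 2(z_{α/2} + z_β)²/d² = 2(2.576 + 1.282)²/0.37² = 217.4 → 218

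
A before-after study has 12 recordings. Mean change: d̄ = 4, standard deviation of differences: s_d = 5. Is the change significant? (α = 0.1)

t = d̄/(s_d/√n) = 4/(5/√12) = 2.771. df = 11, critical t = ±1.796. Reject H₀.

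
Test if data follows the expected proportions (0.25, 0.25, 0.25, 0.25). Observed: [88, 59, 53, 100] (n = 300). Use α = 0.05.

Expected: [75.0, 75.0, 75.0, 75.0]. χ² = 20.453. df = 3, critical = 7.815. Reject H₀.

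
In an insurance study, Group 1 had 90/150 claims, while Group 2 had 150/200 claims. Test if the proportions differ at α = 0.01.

p̂₁ = 0.6, p̂₂ = 0.75, pooled p̂ = 0.686. z = -2.991. Critical: ±2.576. Reject H₀.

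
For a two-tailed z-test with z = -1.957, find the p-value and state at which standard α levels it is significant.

p = 2·P(Z > |-1.957|) = 2·(1 - Φ(1.957)) ≈ 0.0503. Significant at α = 0.1.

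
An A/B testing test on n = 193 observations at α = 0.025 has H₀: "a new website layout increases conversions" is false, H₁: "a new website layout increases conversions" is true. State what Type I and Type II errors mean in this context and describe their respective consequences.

Type I (false positive): concluding that a new website layout increases conversions when it is not — rolling out a layout that doesn't actually help — wasted engineering effort. Type II (false negative): failing to conclude that a new website layout increases conversions when it is — discarding a layout that would have improved conversions — lost revenue. Which is costlier depends on domain priorities and is a judgement call rather than a statistical fact.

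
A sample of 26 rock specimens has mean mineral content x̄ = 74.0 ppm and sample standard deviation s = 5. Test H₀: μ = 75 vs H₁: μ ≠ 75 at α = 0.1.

t = (x̄ - μ₀)/(s/√n) = (74.0 - 75)/(5/√26) = -1.02. df = 25, critical t = ±1.708. Fail to reject H₀.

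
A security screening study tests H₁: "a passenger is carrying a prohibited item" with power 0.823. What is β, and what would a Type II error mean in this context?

β = 1 - power = 1 - 0.823 = 0.177. A Type II error is failing to reject H₀ when H₀ is false (false negative) — here, failing to conclude that a passenger is carrying a prohibited item when in fact it is true. Consequence: letting a prohibited item through — security breach.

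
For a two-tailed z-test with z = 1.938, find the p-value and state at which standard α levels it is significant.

p = 2·P(Z > |1.938|) = 2·(1 - Φ(1.938)) ≈ 0.0526. Significant at α = 0.1.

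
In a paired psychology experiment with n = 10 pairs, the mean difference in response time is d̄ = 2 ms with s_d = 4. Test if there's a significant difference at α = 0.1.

t = d̄/(s_d/√n) = 2/(4/√10) = 1.581. df = 9, critical t = ±1.833. Fail to reject H₀.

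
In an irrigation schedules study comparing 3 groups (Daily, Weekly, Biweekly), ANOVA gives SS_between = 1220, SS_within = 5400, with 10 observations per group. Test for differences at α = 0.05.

df_between = 2, df_within = 27. F = MS_between/MS_within = 610.0/200.0 = 3.05. F_crit ≈ 3.354. Fail to reject H₀.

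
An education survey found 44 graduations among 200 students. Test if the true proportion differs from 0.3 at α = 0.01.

p̂ = 0.22, p₀ = 0.3. z = (p̂ - p₀)/√(p₀(1-p₀)/n) = -2.469. Critical: ±2.576. Fail to reject H₀.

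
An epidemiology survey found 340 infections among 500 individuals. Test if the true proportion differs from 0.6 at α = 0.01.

p̂ = 0.68, p₀ = 0.6. z = (p̂ - p₀)/√(p₀(1-p₀)/n) = 3.651. Critical: ±2.576. Reject H₀.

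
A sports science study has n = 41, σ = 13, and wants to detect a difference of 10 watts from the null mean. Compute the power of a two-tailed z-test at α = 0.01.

SE = σ/√n = 13/√41 = 2.03. Non-centrality λ = d/SE = 10/2.03 = 4.925. Power ≈ Φ(λ - z_{α/2}) = Φ(4.925 - 2.576) = Φ(2.349) = 0.991.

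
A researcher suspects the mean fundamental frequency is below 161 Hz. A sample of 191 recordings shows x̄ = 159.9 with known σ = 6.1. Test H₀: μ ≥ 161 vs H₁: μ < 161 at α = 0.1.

z = -2.492. Critical value: -1.28. Reject H₀.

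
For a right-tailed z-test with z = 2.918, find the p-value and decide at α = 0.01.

p = P(Z > 2.918) = 1 - Φ(2.918) ≈ 0.0018. Since p < 0.01, reject H₀ (significant) at α = 0.01.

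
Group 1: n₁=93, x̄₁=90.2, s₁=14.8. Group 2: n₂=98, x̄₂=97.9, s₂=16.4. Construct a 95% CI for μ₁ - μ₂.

Difference = -7.7. SE = √(14.8²/93 + 16.4²/98) = 2.258. CI = (-12.13, -3.27)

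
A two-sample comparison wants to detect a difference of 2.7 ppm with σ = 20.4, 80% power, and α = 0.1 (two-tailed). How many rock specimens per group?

n per group = 2(z_α/2 + z_β)²σ²/d² = 2×(1.645 + 0.84)²×20.4²/2.7² = 705.04 → n = 706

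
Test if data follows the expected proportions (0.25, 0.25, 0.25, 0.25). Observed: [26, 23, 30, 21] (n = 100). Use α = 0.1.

Expected: [25.0, 25.0, 25.0, 25.0]. χ² = 1.84. df = 3, critical = 6.251. Fail to reject H₀.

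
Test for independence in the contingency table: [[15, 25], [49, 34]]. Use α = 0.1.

χ² = 5.016. df = 1, critical = 2.706. Reject H₀. Variables are dependent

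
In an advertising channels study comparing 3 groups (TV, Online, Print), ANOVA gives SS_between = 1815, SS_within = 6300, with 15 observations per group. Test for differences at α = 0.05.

df_between = 2, df_within = 42. F = MS_between/MS_within = 907.5/150.0 = 6.05. F_crit ≈ 3.22. Reject H₀. At least one mean differs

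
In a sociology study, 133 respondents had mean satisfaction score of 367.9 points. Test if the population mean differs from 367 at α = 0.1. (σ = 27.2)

z = (x̄ - μ₀)/(σ/√n) = (367.9 - 367)/(27.2/√133) = 0.382. Critical value: ±1.645. Since |0.382| ≤ 1.645, Fail to reject H₀.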